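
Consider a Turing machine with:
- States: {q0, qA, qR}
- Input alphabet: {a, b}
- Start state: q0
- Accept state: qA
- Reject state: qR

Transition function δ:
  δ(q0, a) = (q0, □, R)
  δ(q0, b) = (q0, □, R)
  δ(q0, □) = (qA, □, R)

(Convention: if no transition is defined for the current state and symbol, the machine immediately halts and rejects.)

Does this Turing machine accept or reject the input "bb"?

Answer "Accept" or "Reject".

Execution trace:
Initial: [q0]bb
Step 1: δ(q0, b) = (q0, □, R) → □[q0]b
Step 2: δ(q0, b) = (q0, □, R) → □□[q0]□
Step 3: δ(q0, □) = (qA, □, R) → □□□[qA]□

The machine reaches the accept state qA and halts.

Answer: Accept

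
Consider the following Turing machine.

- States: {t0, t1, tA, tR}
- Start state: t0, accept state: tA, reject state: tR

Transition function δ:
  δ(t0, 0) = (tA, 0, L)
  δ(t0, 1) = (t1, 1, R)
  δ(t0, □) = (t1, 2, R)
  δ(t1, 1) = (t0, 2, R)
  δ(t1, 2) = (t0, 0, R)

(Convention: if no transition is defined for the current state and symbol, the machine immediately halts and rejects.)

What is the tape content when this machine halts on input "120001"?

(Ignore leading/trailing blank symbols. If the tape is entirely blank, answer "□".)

Execution trace:
Initial: [t0]120001
Step 1: δ(t0, 1) = (t1, 1, R) → 1[t1]20001
Step 2: δ(t1, 2) = (t0, 0, R) → 10[t0]0001
Step 3: δ(t0, 0) = (tA, 0, L) → 1[tA]00001

The machine reaches the accept state tA and halts.

Final tape (ignoring leading/trailing blanks): 100001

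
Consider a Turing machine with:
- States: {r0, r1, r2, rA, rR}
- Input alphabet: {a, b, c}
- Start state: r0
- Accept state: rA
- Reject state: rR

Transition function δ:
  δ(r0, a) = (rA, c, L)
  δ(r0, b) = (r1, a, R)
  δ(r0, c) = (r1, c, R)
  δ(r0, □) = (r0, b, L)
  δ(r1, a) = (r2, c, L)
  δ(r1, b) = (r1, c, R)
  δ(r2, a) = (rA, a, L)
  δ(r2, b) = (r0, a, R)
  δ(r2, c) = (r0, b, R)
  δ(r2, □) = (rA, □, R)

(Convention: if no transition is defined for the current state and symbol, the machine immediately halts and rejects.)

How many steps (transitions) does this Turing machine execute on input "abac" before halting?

Execution trace:
Initial: [r0]abac
Step 1: δ(r0, a) = (rA, c, L) → [rA]□cbac

The machine reaches the accept state rA and halts.

The machine executed 1 step before halting.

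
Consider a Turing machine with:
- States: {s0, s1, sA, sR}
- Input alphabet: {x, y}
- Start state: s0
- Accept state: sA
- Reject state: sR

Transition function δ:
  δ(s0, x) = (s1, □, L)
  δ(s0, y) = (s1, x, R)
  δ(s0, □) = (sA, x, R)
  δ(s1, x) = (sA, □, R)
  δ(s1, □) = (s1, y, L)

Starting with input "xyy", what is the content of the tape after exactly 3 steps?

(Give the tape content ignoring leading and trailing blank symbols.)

Execution trace:
Initial: [s0]xyy
Step 1: δ(s0, x) = (s1, □, L) → [s1]□□yy
Step 2: δ(s1, □) = (s1, y, L) → [s1]□y□yy
Step 3: δ(s1, □) = (s1, y, L) → [s1]□yy□yy

After 3 steps, the tape (ignoring leading/trailing blanks) is: yy□yy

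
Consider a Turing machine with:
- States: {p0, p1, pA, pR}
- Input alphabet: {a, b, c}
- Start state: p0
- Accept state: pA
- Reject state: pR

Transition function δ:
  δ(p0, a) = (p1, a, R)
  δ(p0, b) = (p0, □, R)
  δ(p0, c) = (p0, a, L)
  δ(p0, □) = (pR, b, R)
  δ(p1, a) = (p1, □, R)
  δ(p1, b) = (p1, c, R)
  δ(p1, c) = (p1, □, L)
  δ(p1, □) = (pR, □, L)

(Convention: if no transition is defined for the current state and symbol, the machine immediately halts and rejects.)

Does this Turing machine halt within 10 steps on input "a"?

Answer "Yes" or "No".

Execution trace:
Initial: [p0]a
Step 1: δ(p0, a) = (p1, a, R) → a[p1]□
Step 2: δ(p1, □) = (pR, □, L) → [pR]a□

The machine reaches the reject state pR and halts.
The machine halted after 2 steps (within the 10-step bound).

Answer: Yes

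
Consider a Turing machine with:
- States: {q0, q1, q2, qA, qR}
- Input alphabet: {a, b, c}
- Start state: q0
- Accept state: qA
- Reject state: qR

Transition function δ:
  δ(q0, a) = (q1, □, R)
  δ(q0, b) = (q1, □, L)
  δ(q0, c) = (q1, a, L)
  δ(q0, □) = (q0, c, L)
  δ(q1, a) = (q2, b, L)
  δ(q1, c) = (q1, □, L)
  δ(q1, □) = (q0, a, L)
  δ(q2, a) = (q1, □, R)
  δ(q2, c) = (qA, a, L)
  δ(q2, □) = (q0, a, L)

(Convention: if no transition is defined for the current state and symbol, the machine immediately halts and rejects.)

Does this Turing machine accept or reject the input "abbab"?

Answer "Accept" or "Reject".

Execution trace:
Initial: [q0]abbab
Step 1: δ(q0, a) = (q1, □, R) → □[q1]bbab

No transition is defined for δ(q1, b). By convention the machine halts and rejects.

Answer: Reject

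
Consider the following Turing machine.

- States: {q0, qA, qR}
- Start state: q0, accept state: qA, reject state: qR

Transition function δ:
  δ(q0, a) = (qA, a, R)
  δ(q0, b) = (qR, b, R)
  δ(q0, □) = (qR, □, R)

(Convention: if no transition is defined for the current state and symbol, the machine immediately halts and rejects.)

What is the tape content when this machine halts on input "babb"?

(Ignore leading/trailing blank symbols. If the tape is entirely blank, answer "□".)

Execution trace:
Initial: [q0]babb
Step 1: δ(q0, b) = (qR, b, R) → b[qR]abb

The machine reaches the reject state qR and halts.

Final tape (ignoring leading/trailing blanks): babb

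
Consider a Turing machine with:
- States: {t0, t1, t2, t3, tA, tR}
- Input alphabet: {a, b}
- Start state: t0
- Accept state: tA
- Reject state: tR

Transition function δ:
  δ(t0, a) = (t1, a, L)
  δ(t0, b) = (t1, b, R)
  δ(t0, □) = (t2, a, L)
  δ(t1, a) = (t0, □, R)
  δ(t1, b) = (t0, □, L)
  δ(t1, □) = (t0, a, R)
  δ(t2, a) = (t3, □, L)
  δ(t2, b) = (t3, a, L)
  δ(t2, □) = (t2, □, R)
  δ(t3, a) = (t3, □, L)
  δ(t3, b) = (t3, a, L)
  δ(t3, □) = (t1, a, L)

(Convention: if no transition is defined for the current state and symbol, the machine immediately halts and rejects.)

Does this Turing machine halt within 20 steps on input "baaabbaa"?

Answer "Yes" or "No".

Execution trace:
Initial: [t0]baaabbaa
Step 1: δ(t0, b) = (t1, b, R) → b[t1]aaabbaa
Step 2: δ(t1, a) = (t0, □, R) → b□[t0]aabbaa
Step 3: δ(t0, a) = (t1, a, L) → b[t1]□aabbaa
Step 4: δ(t1, □) = (t0, a, R) → ba[t0]aabbaa
Step 5: δ(t0, a) = (t1, a, L) → b[t1]aaabbaa
Step 6: δ(t1, a) = (t0, □, R) → b□[t0]aabbaa
Step 7: δ(t0, a) = (t1, a, L) → b[t1]□aabbaa
Step 8: δ(t1, □) = (t0, a, R) → ba[t0]aabbaa
Step 9: δ(t0, a) = (t1, a, L) → b[t1]aaabbaa
Step 10: δ(t1, a) = (t0, □, R) → b□[t0]aabbaa
Step 11: δ(t0, a) = (t1, a, L) → b[t1]□aabbaa
Step 12: δ(t1, □) = (t0, a, R) → ba[t0]aabbaa
Step 13: δ(t0, a) = (t1, a, L) → b[t1]aaabbaa
Step 14: δ(t1, a) = (t0, □, R) → b□[t0]aabbaa
Step 15: δ(t0, a) = (t1, a, L) → b[t1]□aabbaa
Step 16: δ(t1, □) = (t0, a, R) → ba[t0]aabbaa
Step 17: δ(t0, a) = (t1, a, L) → b[t1]aaabbaa
Step 18: δ(t1, a) = (t0, □, R) → b□[t0]aabbaa
Step 19: δ(t0, a) = (t1, a, L) → b[t1]□aabbaa
Step 20: δ(t1, □) = (t0, a, R) → ba[t0]aabbaa

The machine has not reached a halting state after 20 steps.
The machine did not halt within the 20-step bound.

Answer: No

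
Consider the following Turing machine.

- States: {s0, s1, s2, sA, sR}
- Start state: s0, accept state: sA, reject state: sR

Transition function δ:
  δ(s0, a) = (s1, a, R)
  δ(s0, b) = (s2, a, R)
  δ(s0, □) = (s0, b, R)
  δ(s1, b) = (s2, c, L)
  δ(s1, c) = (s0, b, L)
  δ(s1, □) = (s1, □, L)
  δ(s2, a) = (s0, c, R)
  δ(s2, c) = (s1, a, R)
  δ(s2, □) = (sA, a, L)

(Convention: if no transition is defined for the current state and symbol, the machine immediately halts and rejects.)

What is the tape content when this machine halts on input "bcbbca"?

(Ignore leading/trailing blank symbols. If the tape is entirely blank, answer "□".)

Execution trace:
Initial: [s0]bcbbca
Step 1: δ(s0, b) = (s2, a, R) → a[s2]cbbca
Step 2: δ(s2, c) = (s1, a, R) → aa[s1]bbca
Step 3: δ(s1, b) = (s2, c, L) → a[s2]acbca
Step 4: δ(s2, a) = (s0, c, R) → ac[s0]cbca

No transition is defined for δ(s0, c). By convention the machine halts and rejects.

Final tape (ignoring leading/trailing blanks): accbca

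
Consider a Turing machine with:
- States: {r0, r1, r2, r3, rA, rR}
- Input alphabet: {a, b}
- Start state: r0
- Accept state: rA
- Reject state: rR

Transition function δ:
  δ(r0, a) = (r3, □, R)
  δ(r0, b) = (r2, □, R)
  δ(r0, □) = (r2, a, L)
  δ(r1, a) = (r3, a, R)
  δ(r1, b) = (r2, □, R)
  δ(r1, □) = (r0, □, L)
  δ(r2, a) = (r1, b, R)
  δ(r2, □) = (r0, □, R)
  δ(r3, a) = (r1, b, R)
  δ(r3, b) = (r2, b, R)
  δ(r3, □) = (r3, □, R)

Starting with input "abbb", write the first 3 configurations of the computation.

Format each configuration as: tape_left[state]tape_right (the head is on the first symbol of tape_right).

Transitions applied:
Step 1: δ(r0, a) = (r3, □, R)
Step 2: δ(r3, b) = (r2, b, R)

The first 3 configurations are:
[r0]abbb ⊢ □[r3]bbb ⊢ □b[r2]bb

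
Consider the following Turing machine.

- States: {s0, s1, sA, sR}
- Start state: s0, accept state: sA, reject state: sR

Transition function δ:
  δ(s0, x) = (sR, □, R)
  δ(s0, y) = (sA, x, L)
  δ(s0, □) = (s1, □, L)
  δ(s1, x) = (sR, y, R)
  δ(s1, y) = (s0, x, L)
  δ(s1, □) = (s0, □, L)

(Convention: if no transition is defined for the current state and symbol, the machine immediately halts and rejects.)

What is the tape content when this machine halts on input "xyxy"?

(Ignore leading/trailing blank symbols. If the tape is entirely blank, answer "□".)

Execution trace:
Initial: [s0]xyxy
Step 1: δ(s0, x) = (sR, □, R) → □[sR]yxy

The machine reaches the reject state sR and halts.

Final tape (ignoring leading/trailing blanks): yxy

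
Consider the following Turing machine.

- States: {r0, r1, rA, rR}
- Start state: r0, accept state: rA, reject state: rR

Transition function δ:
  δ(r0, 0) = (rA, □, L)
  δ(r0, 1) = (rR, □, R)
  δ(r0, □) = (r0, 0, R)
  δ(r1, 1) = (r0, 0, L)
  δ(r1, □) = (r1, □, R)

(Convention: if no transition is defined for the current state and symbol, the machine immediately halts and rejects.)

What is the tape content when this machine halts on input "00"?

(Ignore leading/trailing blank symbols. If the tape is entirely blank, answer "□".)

Execution trace:
Initial: [r0]00
Step 1: δ(r0, 0) = (rA, □, L) → [rA]□□0

The machine reaches the accept state rA and halts.

Final tape (ignoring leading/trailing blanks): 0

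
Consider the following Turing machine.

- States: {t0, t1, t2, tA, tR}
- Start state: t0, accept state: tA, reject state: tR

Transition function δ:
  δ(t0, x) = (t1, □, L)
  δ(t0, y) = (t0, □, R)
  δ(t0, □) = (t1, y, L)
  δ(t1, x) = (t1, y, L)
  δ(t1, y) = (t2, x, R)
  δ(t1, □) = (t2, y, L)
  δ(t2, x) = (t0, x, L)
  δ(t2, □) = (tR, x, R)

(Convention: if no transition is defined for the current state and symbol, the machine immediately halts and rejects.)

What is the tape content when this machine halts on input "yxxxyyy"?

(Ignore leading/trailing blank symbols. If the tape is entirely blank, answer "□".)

Execution trace:
Initial: [t0]yxxxyyy
Step 1: δ(t0, y) = (t0, □, R) → □[t0]xxxyyy
Step 2: δ(t0, x) = (t1, □, L) → [t1]□□xxyyy
Step 3: δ(t1, □) = (t2, y, L) → [t2]□y□xxyyy
Step 4: δ(t2, □) = (tR, x, R) → x[tR]y□xxyyy

The machine reaches the reject state tR and halts.

Final tape (ignoring leading/trailing blanks): xy□xxyyy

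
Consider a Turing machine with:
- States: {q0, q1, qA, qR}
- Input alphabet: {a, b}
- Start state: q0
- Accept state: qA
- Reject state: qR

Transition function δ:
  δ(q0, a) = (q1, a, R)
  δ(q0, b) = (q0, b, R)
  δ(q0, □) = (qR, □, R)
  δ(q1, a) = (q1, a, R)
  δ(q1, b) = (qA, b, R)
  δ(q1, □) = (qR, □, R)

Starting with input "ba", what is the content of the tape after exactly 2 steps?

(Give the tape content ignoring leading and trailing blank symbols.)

Execution trace:
Initial: [q0]ba
Step 1: δ(q0, b) = (q0, b, R) → b[q0]a
Step 2: δ(q0, a) = (q1, a, R) → ba[q1]□

After 2 steps, the tape (ignoring leading/trailing blanks) is: ba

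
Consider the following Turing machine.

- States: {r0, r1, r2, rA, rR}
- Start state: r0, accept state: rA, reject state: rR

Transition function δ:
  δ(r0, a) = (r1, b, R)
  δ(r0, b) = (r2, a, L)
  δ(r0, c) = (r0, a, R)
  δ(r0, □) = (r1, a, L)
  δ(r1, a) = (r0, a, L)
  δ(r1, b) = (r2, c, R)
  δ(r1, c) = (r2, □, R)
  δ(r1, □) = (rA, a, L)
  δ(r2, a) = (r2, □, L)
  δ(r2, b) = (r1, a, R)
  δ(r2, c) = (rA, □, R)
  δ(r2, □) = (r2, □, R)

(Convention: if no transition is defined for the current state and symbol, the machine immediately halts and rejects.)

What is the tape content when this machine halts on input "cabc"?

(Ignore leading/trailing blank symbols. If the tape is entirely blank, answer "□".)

Execution trace:
Initial: [r0]cabc
Step 1: δ(r0, c) = (r0, a, R) → a[r0]abc
Step 2: δ(r0, a) = (r1, b, R) → ab[r1]bc
Step 3: δ(r1, b) = (r2, c, R) → abc[r2]c
Step 4: δ(r2, c) = (rA, □, R) → abc□[rA]□

The machine reaches the accept state rA and halts.

Final tape (ignoring leading/trailing blanks): abc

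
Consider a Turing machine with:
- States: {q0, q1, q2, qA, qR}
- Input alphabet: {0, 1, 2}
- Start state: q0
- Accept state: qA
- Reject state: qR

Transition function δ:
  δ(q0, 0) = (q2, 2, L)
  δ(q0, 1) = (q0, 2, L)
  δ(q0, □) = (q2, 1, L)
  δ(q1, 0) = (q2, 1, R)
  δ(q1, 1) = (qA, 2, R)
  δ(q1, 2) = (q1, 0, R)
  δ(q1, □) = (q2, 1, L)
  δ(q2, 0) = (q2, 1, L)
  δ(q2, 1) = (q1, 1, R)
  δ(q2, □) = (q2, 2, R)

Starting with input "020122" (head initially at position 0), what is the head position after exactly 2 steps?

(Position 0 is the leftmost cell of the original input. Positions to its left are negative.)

Execution trace (head position shown):
Step 0: [q0]020122  (head at position 0)
Step 1: move left → [q2]□220122  (head at position -1)
Step 2: move right → 2[q2]220122  (head at position 0)

After 2 steps, the head is at position 0.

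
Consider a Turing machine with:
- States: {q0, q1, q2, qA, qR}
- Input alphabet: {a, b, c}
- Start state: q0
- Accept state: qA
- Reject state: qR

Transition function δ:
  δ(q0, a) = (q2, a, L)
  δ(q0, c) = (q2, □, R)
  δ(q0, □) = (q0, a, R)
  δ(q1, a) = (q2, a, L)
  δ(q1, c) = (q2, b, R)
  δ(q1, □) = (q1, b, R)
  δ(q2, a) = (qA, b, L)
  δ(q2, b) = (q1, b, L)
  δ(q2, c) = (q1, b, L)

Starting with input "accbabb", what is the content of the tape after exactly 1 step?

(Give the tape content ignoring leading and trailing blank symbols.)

Execution trace:
Initial: [q0]accbabb
Step 1: δ(q0, a) = (q2, a, L) → [q2]□accbabb

No transition is defined for δ(q2, □). By convention the machine halts and rejects.

After 1 step, the tape (ignoring leading/trailing blanks) is: accbabb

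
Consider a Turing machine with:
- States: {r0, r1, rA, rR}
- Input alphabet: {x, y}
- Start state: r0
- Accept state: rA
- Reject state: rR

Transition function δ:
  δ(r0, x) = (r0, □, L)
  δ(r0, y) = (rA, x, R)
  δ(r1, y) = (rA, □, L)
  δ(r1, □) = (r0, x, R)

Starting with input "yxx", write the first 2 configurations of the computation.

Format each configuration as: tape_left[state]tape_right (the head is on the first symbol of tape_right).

Transitions applied:
Step 1: δ(r0, y) = (rA, x, R)

The first 2 configurations are:
[r0]yxx ⊢ x[rA]xx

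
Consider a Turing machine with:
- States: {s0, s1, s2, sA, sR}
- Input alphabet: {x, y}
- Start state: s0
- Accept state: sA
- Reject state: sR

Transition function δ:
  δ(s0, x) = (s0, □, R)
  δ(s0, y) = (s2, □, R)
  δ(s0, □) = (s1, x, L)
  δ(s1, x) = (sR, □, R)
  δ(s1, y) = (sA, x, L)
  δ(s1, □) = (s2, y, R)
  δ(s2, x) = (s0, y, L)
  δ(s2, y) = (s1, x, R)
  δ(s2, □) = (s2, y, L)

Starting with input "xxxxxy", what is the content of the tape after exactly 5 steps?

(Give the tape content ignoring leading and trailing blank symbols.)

Execution trace:
Initial: [s0]xxxxxy
Step 1: δ(s0, x) = (s0, □, R) → □[s0]xxxxy
Step 2: δ(s0, x) = (s0, □, R) → □□[s0]xxxy
Step 3: δ(s0, x) = (s0, □, R) → □□□[s0]xxy
Step 4: δ(s0, x) = (s0, □, R) → □□□□[s0]xy
Step 5: δ(s0, x) = (s0, □, R) → □□□□□[s0]y

After 5 steps, the tape (ignoring leading/trailing blanks) is: y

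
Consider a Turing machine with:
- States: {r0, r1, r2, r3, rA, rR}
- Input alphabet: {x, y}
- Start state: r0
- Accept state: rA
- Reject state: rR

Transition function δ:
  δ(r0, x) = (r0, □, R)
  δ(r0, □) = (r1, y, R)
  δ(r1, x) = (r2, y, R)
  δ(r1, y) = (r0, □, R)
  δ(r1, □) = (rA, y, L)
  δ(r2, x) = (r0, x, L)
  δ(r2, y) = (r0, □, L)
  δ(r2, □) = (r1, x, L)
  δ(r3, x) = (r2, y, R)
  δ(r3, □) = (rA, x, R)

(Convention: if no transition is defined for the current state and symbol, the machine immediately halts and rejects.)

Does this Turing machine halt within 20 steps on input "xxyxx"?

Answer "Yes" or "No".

Execution trace:
Initial: [r0]xxyxx
Step 1: δ(r0, x) = (r0, □, R) → □[r0]xyxx
Step 2: δ(r0, x) = (r0, □, R) → □□[r0]yxx

No transition is defined for δ(r0, y). By convention the machine halts and rejects.
The machine halted after 2 steps (within the 20-step bound).

Answer: Yes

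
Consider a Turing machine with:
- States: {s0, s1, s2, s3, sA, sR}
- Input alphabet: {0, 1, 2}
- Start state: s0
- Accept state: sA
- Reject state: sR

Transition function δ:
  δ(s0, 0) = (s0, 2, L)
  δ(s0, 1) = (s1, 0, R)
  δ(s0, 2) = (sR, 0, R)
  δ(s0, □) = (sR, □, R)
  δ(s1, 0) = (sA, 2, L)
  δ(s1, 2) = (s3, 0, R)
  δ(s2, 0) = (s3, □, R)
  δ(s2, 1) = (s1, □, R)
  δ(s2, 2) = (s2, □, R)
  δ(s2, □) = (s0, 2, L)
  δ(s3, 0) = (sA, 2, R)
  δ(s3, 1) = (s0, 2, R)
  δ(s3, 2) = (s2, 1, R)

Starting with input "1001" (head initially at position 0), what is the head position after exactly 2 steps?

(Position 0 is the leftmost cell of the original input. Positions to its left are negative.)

Execution trace (head position shown):
Step 0: [s0]1001  (head at position 0)
Step 1: move right → 0[s1]001  (head at position 1)
Step 2: move left → [sA]0201  (head at position 0)

After 2 steps, the head is at position 0.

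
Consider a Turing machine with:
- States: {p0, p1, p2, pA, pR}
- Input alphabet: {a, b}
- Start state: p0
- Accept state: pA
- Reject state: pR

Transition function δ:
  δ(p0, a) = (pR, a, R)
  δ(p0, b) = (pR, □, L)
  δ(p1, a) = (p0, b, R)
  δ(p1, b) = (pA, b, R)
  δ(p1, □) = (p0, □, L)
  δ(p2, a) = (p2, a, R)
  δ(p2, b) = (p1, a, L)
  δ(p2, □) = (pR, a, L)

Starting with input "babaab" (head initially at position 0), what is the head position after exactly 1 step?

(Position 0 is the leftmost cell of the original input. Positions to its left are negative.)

Execution trace (head position shown):
Step 0: [p0]babaab  (head at position 0)
Step 1: move left → [pR]□□abaab  (head at position -1)

After 1 step, the head is at position -1.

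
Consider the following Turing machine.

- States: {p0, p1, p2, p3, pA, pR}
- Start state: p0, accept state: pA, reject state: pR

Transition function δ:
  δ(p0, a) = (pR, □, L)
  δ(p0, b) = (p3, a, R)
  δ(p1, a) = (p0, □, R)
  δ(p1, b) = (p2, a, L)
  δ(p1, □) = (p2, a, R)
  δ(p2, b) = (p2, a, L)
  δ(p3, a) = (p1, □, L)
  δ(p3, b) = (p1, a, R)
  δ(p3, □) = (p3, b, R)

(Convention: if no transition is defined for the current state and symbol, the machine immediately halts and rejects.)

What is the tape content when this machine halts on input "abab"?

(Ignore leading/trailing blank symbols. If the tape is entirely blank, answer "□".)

Execution trace:
Initial: [p0]abab
Step 1: δ(p0, a) = (pR, □, L) → [pR]□□bab

The machine reaches the reject state pR and halts.

Final tape (ignoring leading/trailing blanks): bab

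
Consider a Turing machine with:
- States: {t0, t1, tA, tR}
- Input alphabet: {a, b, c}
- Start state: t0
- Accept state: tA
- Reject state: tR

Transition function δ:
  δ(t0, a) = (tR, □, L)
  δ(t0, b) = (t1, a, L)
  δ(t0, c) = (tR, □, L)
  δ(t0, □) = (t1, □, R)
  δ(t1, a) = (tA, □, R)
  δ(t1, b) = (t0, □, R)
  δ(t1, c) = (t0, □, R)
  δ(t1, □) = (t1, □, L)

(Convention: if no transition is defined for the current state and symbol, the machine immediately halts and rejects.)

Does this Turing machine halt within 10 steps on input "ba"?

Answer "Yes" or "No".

Execution trace:
Initial: [t0]ba
Step 1: δ(t0, b) = (t1, a, L) → [t1]□aa
Step 2: δ(t1, □) = (t1, □, L) → [t1]□□aa
Step 3: δ(t1, □) = (t1, □, L) → [t1]□□□aa
Step 4: δ(t1, □) = (t1, □, L) → [t1]□□□□aa
Step 5: δ(t1, □) = (t1, □, L) → [t1]□□□□□aa
Step 6: δ(t1, □) = (t1, □, L) → [t1]□□□□□□aa
Step 7: δ(t1, □) = (t1, □, L) → [t1]□□□□□□□aa
Step 8: δ(t1, □) = (t1, □, L) → [t1]□□□□□□□□aa
Step 9: δ(t1, □) = (t1, □, L) → [t1]□□□□□□□□□aa
Step 10: δ(t1, □) = (t1, □, L) → [t1]□□□□□□□□□□aa

The machine has not reached a halting state after 10 steps.
The machine did not halt within the 10-step bound.

Answer: No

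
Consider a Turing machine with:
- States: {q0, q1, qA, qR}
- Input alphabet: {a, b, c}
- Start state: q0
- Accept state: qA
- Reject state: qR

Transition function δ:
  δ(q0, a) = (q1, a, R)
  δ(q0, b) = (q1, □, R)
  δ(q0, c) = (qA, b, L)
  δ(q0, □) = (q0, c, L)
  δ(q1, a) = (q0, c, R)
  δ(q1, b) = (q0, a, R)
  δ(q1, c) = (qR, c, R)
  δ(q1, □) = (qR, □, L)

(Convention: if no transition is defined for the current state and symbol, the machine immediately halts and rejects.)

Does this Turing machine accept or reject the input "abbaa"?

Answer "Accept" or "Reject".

Execution trace:
Initial: [q0]abbaa
Step 1: δ(q0, a) = (q1, a, R) → a[q1]bbaa
Step 2: δ(q1, b) = (q0, a, R) → aa[q0]baa
Step 3: δ(q0, b) = (q1, □, R) → aa□[q1]aa
Step 4: δ(q1, a) = (q0, c, R) → aa□c[q0]a
Step 5: δ(q0, a) = (q1, a, R) → aa□ca[q1]□
Step 6: δ(q1, □) = (qR, □, L) → aa□c[qR]a□

The machine reaches the reject state qR and halts.

Answer: Reject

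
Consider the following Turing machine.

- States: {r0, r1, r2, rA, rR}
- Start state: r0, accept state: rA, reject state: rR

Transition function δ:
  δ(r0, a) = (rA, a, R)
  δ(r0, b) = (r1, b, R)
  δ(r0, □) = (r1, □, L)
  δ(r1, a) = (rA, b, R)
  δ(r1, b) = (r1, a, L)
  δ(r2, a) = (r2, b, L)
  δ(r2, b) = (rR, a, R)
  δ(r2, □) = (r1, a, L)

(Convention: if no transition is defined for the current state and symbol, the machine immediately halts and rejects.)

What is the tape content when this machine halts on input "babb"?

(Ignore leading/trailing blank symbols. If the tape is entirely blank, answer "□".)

Execution trace:
Initial: [r0]babb
Step 1: δ(r0, b) = (r1, b, R) → b[r1]abb
Step 2: δ(r1, a) = (rA, b, R) → bb[rA]bb

The machine reaches the accept state rA and halts.

Final tape (ignoring leading/trailing blanks): bbbb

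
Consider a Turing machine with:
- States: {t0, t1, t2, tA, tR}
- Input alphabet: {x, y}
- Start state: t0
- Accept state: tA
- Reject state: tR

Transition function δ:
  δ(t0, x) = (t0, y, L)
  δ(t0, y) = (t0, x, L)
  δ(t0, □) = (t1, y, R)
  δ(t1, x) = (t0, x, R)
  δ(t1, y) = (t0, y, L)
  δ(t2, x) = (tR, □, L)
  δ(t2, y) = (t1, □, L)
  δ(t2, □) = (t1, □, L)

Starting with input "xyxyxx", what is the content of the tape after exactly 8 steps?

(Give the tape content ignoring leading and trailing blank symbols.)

Execution trace:
Initial: [t0]xyxyxx
Step 1: δ(t0, x) = (t0, y, L) → [t0]□yyxyxx
Step 2: δ(t0, □) = (t1, y, R) → y[t1]yyxyxx
Step 3: δ(t1, y) = (t0, y, L) → [t0]yyyxyxx
Step 4: δ(t0, y) = (t0, x, L) → [t0]□xyyxyxx
Step 5: δ(t0, □) = (t1, y, R) → y[t1]xyyxyxx
Step 6: δ(t1, x) = (t0, x, R) → yx[t0]yyxyxx
Step 7: δ(t0, y) = (t0, x, L) → y[t0]xxyxyxx
Step 8: δ(t0, x) = (t0, y, L) → [t0]yyxyxyxx

After 8 steps, the tape (ignoring leading/trailing blanks) is: yyxyxyxx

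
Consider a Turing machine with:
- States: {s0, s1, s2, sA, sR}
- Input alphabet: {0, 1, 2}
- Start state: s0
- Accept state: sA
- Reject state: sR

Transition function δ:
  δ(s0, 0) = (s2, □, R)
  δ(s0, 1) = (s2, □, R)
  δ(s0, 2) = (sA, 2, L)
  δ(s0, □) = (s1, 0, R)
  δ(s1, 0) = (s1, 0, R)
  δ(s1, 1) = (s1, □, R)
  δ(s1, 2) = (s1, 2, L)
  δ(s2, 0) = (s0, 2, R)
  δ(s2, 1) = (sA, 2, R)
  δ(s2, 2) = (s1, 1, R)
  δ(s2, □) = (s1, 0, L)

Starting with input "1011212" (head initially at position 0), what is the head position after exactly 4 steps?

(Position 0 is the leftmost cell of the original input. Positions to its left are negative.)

Execution trace (head position shown):
Step 0: [s0]1011212  (head at position 0)
Step 1: move right → □[s2]011212  (head at position 1)
Step 2: move right → □2[s0]11212  (head at position 2)
Step 3: move right → □2□[s2]1212  (head at position 3)
Step 4: move right → □2□2[sA]212  (head at position 4)

After 4 steps, the head is at position 4.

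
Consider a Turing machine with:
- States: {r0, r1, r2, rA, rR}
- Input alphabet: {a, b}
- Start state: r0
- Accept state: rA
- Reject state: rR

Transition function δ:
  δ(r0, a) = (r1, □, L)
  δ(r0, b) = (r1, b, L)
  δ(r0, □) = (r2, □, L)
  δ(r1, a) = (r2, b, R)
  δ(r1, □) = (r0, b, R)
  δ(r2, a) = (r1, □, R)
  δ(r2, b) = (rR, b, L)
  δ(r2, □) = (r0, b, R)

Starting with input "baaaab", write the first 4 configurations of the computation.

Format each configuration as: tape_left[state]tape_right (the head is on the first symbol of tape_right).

Transitions applied:
Step 1: δ(r0, b) = (r1, b, L)
Step 2: δ(r1, □) = (r0, b, R)
Step 3: δ(r0, b) = (r1, b, L)

The first 4 configurations are:
[r0]baaaab ⊢ [r1]□baaaab ⊢ b[r0]baaaab ⊢ [r1]bbaaaab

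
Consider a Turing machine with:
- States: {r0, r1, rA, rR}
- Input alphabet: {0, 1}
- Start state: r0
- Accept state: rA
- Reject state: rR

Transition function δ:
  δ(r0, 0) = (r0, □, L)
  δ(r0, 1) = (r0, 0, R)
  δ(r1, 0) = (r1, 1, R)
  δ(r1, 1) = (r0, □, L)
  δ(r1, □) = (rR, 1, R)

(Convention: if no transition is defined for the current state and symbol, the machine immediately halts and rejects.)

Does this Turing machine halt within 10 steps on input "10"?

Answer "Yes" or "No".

Execution trace:
Initial: [r0]10
Step 1: δ(r0, 1) = (r0, 0, R) → 0[r0]0
Step 2: δ(r0, 0) = (r0, □, L) → [r0]0□
Step 3: δ(r0, 0) = (r0, □, L) → [r0]□□□

No transition is defined for δ(r0, □). By convention the machine halts and rejects.
The machine halted after 3 steps (within the 10-step bound).

Answer: Yes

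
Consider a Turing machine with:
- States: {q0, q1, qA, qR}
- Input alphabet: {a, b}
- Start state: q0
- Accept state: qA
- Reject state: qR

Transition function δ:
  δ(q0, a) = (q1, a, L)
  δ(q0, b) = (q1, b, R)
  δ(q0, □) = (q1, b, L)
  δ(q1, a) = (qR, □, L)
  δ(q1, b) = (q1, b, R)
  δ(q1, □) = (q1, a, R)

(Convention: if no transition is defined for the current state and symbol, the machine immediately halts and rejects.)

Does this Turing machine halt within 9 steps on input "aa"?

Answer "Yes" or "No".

Execution trace:
Initial: [q0]aa
Step 1: δ(q0, a) = (q1, a, L) → [q1]□aa
Step 2: δ(q1, □) = (q1, a, R) → a[q1]aa
Step 3: δ(q1, a) = (qR, □, L) → [qR]a□a

The machine reaches the reject state qR and halts.
The machine halted after 3 steps (within the 9-step bound).

Answer: Yes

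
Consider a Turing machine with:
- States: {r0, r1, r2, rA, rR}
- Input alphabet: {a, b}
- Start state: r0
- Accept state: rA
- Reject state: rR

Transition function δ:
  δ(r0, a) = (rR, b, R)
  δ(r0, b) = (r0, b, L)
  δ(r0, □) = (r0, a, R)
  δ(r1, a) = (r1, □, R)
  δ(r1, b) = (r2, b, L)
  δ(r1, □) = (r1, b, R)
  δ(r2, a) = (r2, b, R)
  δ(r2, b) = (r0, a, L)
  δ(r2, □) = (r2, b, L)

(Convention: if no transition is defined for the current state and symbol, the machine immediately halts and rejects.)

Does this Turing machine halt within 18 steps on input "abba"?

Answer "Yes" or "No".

Execution trace:
Initial: [r0]abba
Step 1: δ(r0, a) = (rR, b, R) → b[rR]bba

The machine reaches the reject state rR and halts.
The machine halted after 1 step (within the 18-step bound).

Answer: Yes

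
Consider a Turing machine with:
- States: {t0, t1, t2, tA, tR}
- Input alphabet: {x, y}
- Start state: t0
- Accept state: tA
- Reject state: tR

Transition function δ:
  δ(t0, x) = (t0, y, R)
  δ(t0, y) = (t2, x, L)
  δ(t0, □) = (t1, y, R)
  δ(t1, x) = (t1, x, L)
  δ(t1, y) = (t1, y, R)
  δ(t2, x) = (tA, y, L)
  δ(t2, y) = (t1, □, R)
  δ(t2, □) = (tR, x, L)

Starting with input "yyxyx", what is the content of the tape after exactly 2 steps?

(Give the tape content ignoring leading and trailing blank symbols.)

Execution trace:
Initial: [t0]yyxyx
Step 1: δ(t0, y) = (t2, x, L) → [t2]□xyxyx
Step 2: δ(t2, □) = (tR, x, L) → [tR]□xxyxyx

The machine reaches the reject state tR and halts.

After 2 steps, the tape (ignoring leading/trailing blanks) is: xxyxyx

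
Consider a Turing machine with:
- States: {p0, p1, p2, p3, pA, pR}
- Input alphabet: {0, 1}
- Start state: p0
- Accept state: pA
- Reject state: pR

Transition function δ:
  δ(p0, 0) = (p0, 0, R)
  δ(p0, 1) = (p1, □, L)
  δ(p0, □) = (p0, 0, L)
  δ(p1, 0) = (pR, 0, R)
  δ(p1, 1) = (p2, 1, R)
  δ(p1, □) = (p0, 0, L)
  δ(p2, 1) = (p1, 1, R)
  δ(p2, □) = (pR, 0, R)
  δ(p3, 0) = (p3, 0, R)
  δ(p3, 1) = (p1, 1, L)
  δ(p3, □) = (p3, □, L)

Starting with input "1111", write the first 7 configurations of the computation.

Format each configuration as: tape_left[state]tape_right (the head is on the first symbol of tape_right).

Transitions applied:
Step 1: δ(p0, 1) = (p1, □, L)
Step 2: δ(p1, □) = (p0, 0, L)
Step 3: δ(p0, □) = (p0, 0, L)
Step 4: δ(p0, □) = (p0, 0, L)
Step 5: δ(p0, □) = (p0, 0, L)
Step 6: δ(p0, □) = (p0, 0, L)

The first 7 configurations are:
[p0]1111 ⊢ [p1]□□111 ⊢ [p0]□0□111 ⊢ [p0]□00□111 ⊢ [p0]□000□111 ⊢ [p0]□0000□111 ⊢ [p0]□00000□111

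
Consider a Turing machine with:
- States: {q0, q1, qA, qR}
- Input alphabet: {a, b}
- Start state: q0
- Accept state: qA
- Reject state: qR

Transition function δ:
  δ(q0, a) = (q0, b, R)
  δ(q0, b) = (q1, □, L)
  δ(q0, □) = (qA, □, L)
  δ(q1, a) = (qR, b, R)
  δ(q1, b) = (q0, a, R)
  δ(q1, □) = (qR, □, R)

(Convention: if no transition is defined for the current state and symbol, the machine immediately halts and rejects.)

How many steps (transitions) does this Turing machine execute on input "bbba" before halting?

Execution trace:
Initial: [q0]bbba
Step 1: δ(q0, b) = (q1, □, L) → [q1]□□bba
Step 2: δ(q1, □) = (qR, □, R) → □[qR]□bba

The machine reaches the reject state qR and halts.

The machine executed 2 steps before halting.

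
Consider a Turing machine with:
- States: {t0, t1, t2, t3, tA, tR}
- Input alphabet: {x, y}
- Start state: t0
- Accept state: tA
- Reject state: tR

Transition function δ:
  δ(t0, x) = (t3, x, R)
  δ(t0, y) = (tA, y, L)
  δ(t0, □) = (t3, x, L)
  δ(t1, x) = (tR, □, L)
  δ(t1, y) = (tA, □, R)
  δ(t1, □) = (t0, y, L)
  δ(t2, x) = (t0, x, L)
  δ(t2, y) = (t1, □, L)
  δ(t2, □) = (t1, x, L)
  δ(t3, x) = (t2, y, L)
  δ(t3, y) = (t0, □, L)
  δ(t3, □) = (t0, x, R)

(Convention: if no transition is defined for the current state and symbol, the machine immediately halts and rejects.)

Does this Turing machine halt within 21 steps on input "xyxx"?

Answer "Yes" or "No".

Execution trace:
Initial: [t0]xyxx
Step 1: δ(t0, x) = (t3, x, R) → x[t3]yxx
Step 2: δ(t3, y) = (t0, □, L) → [t0]x□xx
Step 3: δ(t0, x) = (t3, x, R) → x[t3]□xx
Step 4: δ(t3, □) = (t0, x, R) → xx[t0]xx
Step 5: δ(t0, x) = (t3, x, R) → xxx[t3]x
Step 6: δ(t3, x) = (t2, y, L) → xx[t2]xy
Step 7: δ(t2, x) = (t0, x, L) → x[t0]xxy
Step 8: δ(t0, x) = (t3, x, R) → xx[t3]xy
Step 9: δ(t3, x) = (t2, y, L) → x[t2]xyy
Step 10: δ(t2, x) = (t0, x, L) → [t0]xxyy
Step 11: δ(t0, x) = (t3, x, R) → x[t3]xyy
Step 12: δ(t3, x) = (t2, y, L) → [t2]xyyy
Step 13: δ(t2, x) = (t0, x, L) → [t0]□xyyy
Step 14: δ(t0, □) = (t3, x, L) → [t3]□xxyyy
Step 15: δ(t3, □) = (t0, x, R) → x[t0]xxyyy
Step 16: δ(t0, x) = (t3, x, R) → xx[t3]xyyy
Step 17: δ(t3, x) = (t2, y, L) → x[t2]xyyyy
Step 18: δ(t2, x) = (t0, x, L) → [t0]xxyyyy
Step 19: δ(t0, x) = (t3, x, R) → x[t3]xyyyy
Step 20: δ(t3, x) = (t2, y, L) → [t2]xyyyyy
Step 21: δ(t2, x) = (t0, x, L) → [t0]□xyyyyy

The machine has not reached a halting state after 21 steps.
The machine did not halt within the 21-step bound.

Answer: No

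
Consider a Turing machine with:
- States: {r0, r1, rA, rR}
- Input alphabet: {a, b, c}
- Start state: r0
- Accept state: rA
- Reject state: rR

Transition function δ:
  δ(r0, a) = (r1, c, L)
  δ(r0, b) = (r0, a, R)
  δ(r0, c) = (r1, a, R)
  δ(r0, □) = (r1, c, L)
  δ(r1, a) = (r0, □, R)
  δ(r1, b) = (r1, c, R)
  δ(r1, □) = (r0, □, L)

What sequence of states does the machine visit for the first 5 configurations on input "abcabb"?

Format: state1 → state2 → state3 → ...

Execution trace:
Initial: [r0]abcabb
Step 1: δ(r0, a) = (r1, c, L) → [r1]□cbcabb
Step 2: δ(r1, □) = (r0, □, L) → [r0]□□cbcabb
Step 3: δ(r0, □) = (r1, c, L) → [r1]□c□cbcabb
Step 4: δ(r1, □) = (r0, □, L) → [r0]□□c□cbcabb

State sequence: r0 → r1 → r0 → r1 → r0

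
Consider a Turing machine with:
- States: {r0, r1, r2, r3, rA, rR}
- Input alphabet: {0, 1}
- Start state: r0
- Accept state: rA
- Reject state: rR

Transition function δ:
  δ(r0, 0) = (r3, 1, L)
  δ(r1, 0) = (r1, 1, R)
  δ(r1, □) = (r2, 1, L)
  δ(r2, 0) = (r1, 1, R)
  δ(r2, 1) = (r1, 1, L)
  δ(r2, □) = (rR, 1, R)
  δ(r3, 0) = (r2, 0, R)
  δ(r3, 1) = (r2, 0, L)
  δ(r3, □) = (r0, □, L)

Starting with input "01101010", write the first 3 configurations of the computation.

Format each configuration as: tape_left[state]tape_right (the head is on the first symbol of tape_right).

Transitions applied:
Step 1: δ(r0, 0) = (r3, 1, L)
Step 2: δ(r3, □) = (r0, □, L)

The first 3 configurations are:
[r0]01101010 ⊢ [r3]□11101010 ⊢ [r0]□□11101010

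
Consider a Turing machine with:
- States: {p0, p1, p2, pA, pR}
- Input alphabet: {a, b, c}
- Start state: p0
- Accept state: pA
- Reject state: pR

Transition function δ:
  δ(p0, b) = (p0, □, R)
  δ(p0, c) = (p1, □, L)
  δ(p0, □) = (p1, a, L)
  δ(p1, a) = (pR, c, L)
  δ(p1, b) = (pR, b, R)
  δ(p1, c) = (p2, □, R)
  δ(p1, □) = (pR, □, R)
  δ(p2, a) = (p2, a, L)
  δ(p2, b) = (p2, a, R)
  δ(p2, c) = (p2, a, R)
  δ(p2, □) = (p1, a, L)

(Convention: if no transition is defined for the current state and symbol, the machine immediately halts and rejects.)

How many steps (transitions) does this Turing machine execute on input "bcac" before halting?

Execution trace:
Initial: [p0]bcac
Step 1: δ(p0, b) = (p0, □, R) → □[p0]cac
Step 2: δ(p0, c) = (p1, □, L) → [p1]□□ac
Step 3: δ(p1, □) = (pR, □, R) → □[pR]□ac

The machine reaches the reject state pR and halts.

The machine executed 3 steps before halting.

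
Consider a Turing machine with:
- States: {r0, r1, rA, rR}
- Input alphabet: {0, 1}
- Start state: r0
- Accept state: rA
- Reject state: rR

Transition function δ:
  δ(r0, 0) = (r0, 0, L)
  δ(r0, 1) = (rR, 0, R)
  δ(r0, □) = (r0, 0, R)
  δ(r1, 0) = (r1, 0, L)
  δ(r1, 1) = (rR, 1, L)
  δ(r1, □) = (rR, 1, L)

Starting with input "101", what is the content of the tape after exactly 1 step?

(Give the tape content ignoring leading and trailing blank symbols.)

Execution trace:
Initial: [r0]101
Step 1: δ(r0, 1) = (rR, 0, R) → 0[rR]01

The machine reaches the reject state rR and halts.

After 1 step, the tape (ignoring leading/trailing blanks) is: 001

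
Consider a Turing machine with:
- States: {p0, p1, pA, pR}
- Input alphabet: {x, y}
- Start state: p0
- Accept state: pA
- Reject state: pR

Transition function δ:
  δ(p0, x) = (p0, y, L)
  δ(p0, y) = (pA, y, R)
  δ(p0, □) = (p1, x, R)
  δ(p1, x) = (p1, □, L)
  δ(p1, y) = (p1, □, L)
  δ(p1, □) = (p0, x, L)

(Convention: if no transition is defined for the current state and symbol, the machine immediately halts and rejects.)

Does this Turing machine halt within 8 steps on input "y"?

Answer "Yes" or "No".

Execution trace:
Initial: [p0]y
Step 1: δ(p0, y) = (pA, y, R) → y[pA]□

The machine reaches the accept state pA and halts.
The machine halted after 1 step (within the 8-step bound).

Answer: Yes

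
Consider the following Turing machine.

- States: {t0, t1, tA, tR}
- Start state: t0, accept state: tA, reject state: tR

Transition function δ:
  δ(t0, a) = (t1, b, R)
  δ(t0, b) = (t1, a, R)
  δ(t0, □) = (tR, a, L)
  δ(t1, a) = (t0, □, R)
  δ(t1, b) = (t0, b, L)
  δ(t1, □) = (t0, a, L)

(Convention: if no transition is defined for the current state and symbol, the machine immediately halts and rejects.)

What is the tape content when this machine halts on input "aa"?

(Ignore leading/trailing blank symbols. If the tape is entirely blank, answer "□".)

Execution trace:
Initial: [t0]aa
Step 1: δ(t0, a) = (t1, b, R) → b[t1]a
Step 2: δ(t1, a) = (t0, □, R) → b□[t0]□
Step 3: δ(t0, □) = (tR, a, L) → b[tR]□a

The machine reaches the reject state tR and halts.

Final tape (ignoring leading/trailing blanks): b□a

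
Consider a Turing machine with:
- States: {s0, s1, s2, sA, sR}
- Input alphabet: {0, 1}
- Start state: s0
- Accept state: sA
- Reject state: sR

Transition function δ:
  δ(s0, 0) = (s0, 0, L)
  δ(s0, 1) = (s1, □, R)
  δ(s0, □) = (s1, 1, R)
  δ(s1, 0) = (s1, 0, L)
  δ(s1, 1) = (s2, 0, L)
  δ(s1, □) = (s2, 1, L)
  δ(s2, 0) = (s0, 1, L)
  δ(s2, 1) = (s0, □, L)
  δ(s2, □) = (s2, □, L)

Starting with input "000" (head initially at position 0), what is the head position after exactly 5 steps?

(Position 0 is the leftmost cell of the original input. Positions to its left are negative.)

Execution trace (head position shown):
Step 0: [s0]000  (head at position 0)
Step 1: move left → [s0]□000  (head at position -1)
Step 2: move right → 1[s1]000  (head at position 0)
Step 3: move left → [s1]1000  (head at position -1)
Step 4: move left → [s2]□0000  (head at position -2)
Step 5: move left → [s2]□□0000  (head at position -3)

After 5 steps, the head is at position -3.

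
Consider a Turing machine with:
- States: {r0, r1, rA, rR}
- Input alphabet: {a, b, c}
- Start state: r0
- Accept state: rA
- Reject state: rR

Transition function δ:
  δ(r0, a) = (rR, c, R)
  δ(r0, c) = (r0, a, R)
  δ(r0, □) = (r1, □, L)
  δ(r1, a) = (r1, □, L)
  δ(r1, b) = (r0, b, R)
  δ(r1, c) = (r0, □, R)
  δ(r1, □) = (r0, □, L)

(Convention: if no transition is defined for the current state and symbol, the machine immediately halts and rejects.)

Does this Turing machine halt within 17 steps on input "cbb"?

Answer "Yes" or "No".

Execution trace:
Initial: [r0]cbb
Step 1: δ(r0, c) = (r0, a, R) → a[r0]bb

No transition is defined for δ(r0, b). By convention the machine halts and rejects.
The machine halted after 1 step (within the 17-step bound).

Answer: Yes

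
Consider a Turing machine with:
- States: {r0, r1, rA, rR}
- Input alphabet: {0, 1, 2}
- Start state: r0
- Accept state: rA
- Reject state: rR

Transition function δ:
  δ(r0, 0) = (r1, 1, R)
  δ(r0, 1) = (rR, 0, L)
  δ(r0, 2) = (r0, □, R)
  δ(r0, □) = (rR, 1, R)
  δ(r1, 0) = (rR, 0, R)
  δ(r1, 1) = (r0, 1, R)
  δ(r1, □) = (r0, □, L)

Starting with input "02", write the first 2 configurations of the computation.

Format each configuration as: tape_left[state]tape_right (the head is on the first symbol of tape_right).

Transitions applied:
Step 1: δ(r0, 0) = (r1, 1, R)

The first 2 configurations are:
[r0]02 ⊢ 1[r1]2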